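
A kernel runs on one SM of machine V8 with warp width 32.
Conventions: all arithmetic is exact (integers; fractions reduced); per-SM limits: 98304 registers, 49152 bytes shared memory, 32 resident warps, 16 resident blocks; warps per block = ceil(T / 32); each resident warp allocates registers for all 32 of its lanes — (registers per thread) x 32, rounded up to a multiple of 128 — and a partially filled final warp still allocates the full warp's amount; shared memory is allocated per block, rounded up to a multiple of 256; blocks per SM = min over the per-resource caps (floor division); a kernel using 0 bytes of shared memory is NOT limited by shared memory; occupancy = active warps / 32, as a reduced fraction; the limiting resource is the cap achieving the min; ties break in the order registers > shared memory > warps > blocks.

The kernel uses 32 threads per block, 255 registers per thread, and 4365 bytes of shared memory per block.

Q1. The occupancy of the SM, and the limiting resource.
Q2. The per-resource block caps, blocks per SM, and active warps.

Answer: occupancy 5/16, limited by shared memory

registers: 12 blocks
shared memory: 10 blocks
warps: 32 blocks
blocks: 16 blocks

Answer: 10 blocks, 10 active warps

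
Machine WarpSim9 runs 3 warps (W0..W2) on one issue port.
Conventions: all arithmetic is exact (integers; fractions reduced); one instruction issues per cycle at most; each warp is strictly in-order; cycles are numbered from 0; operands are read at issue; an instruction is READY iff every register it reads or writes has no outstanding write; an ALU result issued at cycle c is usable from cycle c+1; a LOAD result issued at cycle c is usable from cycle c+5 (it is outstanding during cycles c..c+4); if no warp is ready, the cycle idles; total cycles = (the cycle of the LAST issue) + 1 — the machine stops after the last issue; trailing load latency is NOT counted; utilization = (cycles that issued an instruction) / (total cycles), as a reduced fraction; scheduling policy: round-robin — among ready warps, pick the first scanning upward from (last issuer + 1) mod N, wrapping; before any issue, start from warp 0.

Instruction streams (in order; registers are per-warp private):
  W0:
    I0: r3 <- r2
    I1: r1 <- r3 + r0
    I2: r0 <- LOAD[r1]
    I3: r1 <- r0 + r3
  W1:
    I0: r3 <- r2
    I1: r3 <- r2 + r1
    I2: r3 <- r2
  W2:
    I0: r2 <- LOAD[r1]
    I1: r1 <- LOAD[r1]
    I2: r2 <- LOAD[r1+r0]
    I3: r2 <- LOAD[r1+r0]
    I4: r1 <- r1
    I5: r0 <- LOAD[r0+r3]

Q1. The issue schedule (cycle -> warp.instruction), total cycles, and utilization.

cycle 0: W0.I0
cycle 1: W1.I0
cycle 2: W2.I0
cycle 3: W0.I1
cycle 4: W1.I1
cycle 5: W2.I1
cycle 6: W0.I2
cycle 7: W1.I2
cycle 8: idle
cycle 9: idle
cycle 10: W2.I2
cycle 11: W0.I3
cycle 12: idle
cycle 13: idle
cycle 14: idle
cycle 15: W2.I3
cycle 16: W2.I4
cycle 17: W2.I5

Answer: 18 cycles, utilization 13/18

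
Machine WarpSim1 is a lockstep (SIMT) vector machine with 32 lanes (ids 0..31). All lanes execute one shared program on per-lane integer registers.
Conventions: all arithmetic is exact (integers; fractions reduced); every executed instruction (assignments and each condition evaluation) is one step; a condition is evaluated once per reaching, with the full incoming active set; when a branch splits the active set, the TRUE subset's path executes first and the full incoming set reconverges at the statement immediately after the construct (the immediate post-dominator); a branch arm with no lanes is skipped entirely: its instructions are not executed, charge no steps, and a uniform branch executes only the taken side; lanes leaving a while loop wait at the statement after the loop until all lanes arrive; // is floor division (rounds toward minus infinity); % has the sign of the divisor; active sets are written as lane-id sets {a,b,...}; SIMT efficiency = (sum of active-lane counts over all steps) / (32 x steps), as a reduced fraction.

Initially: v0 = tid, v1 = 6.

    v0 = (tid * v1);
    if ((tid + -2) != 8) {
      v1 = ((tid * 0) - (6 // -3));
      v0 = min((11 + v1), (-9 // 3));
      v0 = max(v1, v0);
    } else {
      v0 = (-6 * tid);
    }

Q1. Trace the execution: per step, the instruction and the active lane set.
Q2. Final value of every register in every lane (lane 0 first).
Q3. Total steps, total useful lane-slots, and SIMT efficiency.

step 0: v0 <- (tid * v1)             {0,1,2,3,4,5,6,7,8,9,10,11,12,13,14,15,16,17,18,19,20,21,22,23,24,25,26,27,28,29,30,31}
step 1: eval ((tid + -2) != 8)       {0,1,2,3,4,5,6,7,8,9,10,11,12,13,14,15,16,17,18,19,20,21,22,23,24,25,26,27,28,29,30,31}
step 2: v1 <- ((tid * 0) - (6 // -3)) {0,1,2,3,4,5,6,7,8,9,11,12,13,14,15,16,17,18,19,20,21,22,23,24,25,26,27,28,29,30,31}
step 3: v0 <- min((11 + v1), (-9 // 3)) {0,1,2,3,4,5,6,7,8,9,11,12,13,14,15,16,17,18,19,20,21,22,23,24,25,26,27,28,29,30,31}
step 4: v0 <- max(v1, v0)            {0,1,2,3,4,5,6,7,8,9,11,12,13,14,15,16,17,18,19,20,21,22,23,24,25,26,27,28,29,30,31}
step 5: v0 <- (-6 * tid)             {10}

Answer: 6 steps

v0: 2,2,2,2,2,2,2,2,2,2,-60,2,2,2,2,2,2,2,2,2,2,2,2,2,2,2,2,2,2,2,2,2
v1: 2,2,2,2,2,2,2,2,2,2,6,2,2,2,2,2,2,2,2,2,2,2,2,2,2,2,2,2,2,2,2,2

steps = 6; useful = 158; efficiency = 158/192 = 79/96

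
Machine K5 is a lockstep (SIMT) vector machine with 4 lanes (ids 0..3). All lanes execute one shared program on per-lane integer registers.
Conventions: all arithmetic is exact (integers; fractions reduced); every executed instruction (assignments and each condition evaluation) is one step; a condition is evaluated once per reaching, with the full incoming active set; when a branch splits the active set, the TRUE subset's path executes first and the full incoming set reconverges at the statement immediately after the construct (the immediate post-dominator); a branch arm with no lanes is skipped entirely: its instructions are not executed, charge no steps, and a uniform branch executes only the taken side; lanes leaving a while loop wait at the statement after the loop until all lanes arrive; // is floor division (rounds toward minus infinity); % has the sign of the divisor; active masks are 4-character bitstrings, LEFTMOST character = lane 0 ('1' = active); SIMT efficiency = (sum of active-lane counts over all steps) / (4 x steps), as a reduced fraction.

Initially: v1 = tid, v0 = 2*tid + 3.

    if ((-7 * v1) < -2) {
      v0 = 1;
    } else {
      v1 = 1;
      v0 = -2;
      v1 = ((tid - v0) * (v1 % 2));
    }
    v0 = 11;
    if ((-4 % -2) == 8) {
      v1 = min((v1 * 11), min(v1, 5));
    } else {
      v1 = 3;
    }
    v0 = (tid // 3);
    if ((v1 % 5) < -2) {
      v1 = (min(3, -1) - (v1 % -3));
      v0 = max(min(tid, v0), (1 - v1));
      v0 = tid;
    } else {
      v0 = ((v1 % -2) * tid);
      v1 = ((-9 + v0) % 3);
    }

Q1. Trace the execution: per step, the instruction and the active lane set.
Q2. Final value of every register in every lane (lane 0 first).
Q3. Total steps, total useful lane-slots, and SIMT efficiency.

step 0: eval ((-7 * v1) < -2)        1111
step 1: v0 <- 1                      0111
step 2: v1 <- 1                      1000
step 3: v0 <- -2                     1000
step 4: v1 <- ((tid - v0) * (v1 % 2)) 1000
step 5: v0 <- 11                     1111
step 6: eval ((-4 % -2) == 8)        1111
step 7: v1 <- 3                      1111
step 8: v0 <- (tid // 3)             1111
step 9: eval ((v1 % 5) < -2)         1111
step 10: v0 <- ((v1 % -2) * tid)      1111
step 11: v1 <- ((-9 + v0) % 3)        1111

Answer: 12 steps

v1: 0,2,1,0
v0: 0,-1,-2,-3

steps = 12; useful = 38; efficiency = 38/48 = 19/24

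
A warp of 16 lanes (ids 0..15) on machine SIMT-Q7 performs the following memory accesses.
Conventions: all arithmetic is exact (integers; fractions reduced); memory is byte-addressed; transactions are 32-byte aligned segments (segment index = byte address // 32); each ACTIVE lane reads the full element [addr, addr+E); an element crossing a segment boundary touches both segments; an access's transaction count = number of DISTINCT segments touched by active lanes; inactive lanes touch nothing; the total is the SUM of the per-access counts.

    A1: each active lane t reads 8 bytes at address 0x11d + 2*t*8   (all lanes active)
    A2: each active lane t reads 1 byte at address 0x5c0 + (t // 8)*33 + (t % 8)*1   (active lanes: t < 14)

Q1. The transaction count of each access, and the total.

A1: 9 transactions
A2: 2 transactions

Answer: 9,2; total 11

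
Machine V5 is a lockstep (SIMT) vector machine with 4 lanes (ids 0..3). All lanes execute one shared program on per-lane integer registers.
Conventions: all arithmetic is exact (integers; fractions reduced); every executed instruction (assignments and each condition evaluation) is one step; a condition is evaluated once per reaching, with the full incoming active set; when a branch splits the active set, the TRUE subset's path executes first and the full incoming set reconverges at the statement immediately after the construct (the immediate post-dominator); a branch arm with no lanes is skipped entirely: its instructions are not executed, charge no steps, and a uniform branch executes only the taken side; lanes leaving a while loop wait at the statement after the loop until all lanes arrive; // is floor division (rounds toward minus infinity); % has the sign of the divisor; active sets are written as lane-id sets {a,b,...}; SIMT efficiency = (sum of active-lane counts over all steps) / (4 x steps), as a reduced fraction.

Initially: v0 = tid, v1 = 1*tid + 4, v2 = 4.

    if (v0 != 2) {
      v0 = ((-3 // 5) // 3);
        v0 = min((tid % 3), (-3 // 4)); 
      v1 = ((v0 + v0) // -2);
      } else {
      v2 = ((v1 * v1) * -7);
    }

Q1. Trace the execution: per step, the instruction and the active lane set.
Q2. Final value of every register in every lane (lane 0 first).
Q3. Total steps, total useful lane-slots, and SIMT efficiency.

step 0: eval (v0 != 2)               {0,1,2,3}
step 1: v0 <- ((-3 // 5) // 3)       {0,1,3}
step 2: v0 <- min((tid % 3), (-3 // 4)) {0,1,3}
step 3: v1 <- ((v0 + v0) // -2)      {0,1,3}
step 4: v2 <- ((v1 * v1) * -7)       {2}

Answer: 5 steps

v0: -1,-1,2,-1
v1: 1,1,6,1
v2: 4,4,-252,4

steps = 5; useful = 14; efficiency = 14/20 = 7/10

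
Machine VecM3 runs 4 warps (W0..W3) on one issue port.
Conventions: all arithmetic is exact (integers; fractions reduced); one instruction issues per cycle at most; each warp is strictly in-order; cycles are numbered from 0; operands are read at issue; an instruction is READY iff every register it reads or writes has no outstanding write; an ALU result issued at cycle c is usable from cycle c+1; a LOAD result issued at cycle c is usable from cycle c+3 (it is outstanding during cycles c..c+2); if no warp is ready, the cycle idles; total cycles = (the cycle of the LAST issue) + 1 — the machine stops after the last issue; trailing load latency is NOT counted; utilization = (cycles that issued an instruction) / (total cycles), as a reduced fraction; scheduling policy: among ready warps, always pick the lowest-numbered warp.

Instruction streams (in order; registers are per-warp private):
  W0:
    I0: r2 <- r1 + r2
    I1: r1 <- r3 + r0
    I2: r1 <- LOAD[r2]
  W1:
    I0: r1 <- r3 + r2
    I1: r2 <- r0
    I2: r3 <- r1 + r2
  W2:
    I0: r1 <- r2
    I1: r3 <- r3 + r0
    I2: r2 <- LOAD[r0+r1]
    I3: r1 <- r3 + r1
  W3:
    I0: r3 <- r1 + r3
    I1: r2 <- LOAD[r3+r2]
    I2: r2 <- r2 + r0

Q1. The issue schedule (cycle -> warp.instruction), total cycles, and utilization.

cycle 0: W0.I0
cycle 1: W0.I1
cycle 2: W0.I2
cycle 3: W1.I0
cycle 4: W1.I1
cycle 5: W1.I2
cycle 6: W2.I0
cycle 7: W2.I1
cycle 8: W2.I2
cycle 9: W2.I3
cycle 10: W3.I0
cycle 11: W3.I1
cycle 12: idle
cycle 13: idle
cycle 14: W3.I2

Answer: 15 cycles, utilization 13/15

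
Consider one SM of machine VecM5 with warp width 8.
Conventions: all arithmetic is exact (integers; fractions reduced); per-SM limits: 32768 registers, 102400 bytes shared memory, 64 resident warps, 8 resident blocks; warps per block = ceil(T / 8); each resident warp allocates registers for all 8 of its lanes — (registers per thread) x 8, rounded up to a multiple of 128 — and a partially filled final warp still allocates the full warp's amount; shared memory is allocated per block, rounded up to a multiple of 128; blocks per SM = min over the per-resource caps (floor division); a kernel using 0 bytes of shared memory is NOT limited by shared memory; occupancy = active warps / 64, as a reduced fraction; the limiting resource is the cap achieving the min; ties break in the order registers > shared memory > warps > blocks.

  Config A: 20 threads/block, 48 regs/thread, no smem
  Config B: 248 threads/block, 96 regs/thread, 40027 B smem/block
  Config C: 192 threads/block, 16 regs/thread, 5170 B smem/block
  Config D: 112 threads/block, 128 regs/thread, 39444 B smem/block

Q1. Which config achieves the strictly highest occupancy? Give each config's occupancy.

occupancies: A 3/8, B 31/64, C 3/4, D 7/16

Answer: C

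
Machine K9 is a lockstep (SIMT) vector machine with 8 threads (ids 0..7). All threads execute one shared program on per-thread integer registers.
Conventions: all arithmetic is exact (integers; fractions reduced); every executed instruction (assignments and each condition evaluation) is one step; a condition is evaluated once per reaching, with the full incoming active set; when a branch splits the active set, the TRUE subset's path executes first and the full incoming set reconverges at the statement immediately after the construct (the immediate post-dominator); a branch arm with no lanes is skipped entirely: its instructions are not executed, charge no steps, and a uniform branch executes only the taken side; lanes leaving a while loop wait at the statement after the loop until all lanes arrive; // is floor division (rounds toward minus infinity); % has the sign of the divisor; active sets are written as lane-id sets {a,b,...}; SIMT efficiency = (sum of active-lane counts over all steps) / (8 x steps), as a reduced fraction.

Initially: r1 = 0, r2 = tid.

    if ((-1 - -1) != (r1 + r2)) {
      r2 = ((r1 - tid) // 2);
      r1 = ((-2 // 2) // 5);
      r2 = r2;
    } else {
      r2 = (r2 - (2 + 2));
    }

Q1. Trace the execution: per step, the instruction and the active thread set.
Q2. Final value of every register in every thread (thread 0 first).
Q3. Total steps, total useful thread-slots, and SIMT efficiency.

step 0: eval ((-1 - -1) != (r1 + r2)) {0,1,2,3,4,5,6,7}
step 1: r2 <- ((r1 - tid) // 2)      {1,2,3,4,5,6,7}
step 2: r1 <- ((-2 // 2) // 5)       {1,2,3,4,5,6,7}
step 3: r2 <- r2                     {1,2,3,4,5,6,7}
step 4: r2 <- (r2 - (2 + 2))         {0}

Answer: 5 steps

r1: 0,-1,-1,-1,-1,-1,-1,-1
r2: -4,-1,-1,-2,-2,-3,-3,-4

steps = 5; useful = 30; efficiency = 30/40 = 3/4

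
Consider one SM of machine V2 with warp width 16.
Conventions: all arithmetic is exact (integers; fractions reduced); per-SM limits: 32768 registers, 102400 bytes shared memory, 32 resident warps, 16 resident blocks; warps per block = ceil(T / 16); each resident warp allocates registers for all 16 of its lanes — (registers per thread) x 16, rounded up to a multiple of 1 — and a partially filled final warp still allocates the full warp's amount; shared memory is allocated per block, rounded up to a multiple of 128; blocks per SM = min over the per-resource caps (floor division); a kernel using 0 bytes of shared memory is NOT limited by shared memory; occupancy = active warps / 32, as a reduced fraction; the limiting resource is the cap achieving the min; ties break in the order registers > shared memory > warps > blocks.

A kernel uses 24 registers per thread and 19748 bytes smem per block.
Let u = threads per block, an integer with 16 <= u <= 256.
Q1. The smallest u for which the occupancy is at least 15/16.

Answer: u = 81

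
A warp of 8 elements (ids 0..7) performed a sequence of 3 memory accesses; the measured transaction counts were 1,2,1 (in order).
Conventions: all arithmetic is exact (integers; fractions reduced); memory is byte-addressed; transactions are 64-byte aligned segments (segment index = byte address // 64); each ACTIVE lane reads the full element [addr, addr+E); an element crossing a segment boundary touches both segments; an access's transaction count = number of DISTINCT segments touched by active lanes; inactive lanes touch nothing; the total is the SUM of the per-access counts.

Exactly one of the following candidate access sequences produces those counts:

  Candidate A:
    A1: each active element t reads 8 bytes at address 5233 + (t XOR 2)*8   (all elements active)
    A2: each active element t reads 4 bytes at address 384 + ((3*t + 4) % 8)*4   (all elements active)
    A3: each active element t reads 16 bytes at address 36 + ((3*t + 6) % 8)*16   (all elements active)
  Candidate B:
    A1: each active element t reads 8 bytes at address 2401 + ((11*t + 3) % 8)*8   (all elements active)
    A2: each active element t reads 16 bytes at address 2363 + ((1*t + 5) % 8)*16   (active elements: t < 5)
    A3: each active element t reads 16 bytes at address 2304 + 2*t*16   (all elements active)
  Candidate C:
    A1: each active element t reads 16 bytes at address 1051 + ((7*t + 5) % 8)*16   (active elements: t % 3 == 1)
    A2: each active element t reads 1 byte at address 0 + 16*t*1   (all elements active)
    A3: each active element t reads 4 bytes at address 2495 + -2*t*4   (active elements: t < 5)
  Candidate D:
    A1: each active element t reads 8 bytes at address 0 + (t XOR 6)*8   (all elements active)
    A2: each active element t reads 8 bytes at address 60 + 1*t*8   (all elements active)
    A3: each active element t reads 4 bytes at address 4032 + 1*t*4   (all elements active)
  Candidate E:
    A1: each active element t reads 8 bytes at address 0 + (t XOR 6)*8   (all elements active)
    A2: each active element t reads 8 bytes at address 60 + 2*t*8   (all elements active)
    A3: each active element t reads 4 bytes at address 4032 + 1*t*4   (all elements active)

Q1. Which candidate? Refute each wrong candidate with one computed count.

A: A1 gives 2 transactions, not 1
B: A1 gives 2 transactions, not 1
C: A1 gives 3 transactions, not 1
E: A2 gives 3 transactions, not 2
D: all counts match (1,2,1)

Answer: D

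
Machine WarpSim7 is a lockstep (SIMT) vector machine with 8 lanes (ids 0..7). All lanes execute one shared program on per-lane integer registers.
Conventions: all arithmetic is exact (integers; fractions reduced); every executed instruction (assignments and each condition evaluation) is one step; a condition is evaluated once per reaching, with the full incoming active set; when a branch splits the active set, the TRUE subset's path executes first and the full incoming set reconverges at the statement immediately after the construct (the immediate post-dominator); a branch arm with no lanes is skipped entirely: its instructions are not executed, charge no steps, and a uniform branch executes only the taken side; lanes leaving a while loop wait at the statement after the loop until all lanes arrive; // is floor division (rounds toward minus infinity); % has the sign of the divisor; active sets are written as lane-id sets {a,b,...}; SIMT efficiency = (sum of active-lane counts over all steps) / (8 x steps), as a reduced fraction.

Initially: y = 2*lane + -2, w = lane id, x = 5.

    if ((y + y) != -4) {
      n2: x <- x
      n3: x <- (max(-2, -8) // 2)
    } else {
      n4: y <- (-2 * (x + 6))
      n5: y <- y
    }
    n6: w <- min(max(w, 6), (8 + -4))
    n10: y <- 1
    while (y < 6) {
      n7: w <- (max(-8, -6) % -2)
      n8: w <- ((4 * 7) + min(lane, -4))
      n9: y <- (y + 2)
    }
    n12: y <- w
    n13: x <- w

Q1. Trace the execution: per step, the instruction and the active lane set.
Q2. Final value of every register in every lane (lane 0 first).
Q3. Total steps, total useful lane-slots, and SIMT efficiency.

step 0: eval ((y + y) != -4)         {0,1,2,3,4,5,6,7}
step 1: x <- x                       {1,2,3,4,5,6,7}
step 2: x <- (max(-2, -8) // 2)      {1,2,3,4,5,6,7}
step 3: y <- (-2 * (x + 6))          {0}
step 4: y <- y                       {0}
step 5: w <- min(max(w, 6), (8 + -4)) {0,1,2,3,4,5,6,7}
step 6: y <- 1                       {0,1,2,3,4,5,6,7}
step 7: eval (y < 6)                 {0,1,2,3,4,5,6,7}
step 8: w <- (max(-8, -6) % -2)      {0,1,2,3,4,5,6,7}
step 9: w <- ((4 * 7) + min(lane, -4)) {0,1,2,3,4,5,6,7}
step 10: y <- (y + 2)                 {0,1,2,3,4,5,6,7}
step 11: eval (y < 6)                 {0,1,2,3,4,5,6,7}
step 12: w <- (max(-8, -6) % -2)      {0,1,2,3,4,5,6,7}
step 13: w <- ((4 * 7) + min(lane, -4)) {0,1,2,3,4,5,6,7}
step 14: y <- (y + 2)                 {0,1,2,3,4,5,6,7}
step 15: eval (y < 6)                 {0,1,2,3,4,5,6,7}
step 16: w <- (max(-8, -6) % -2)      {0,1,2,3,4,5,6,7}
step 17: w <- ((4 * 7) + min(lane, -4)) {0,1,2,3,4,5,6,7}
step 18: y <- (y + 2)                 {0,1,2,3,4,5,6,7}
step 19: eval (y < 6)                 {0,1,2,3,4,5,6,7}
step 20: y <- w                       {0,1,2,3,4,5,6,7}
step 21: x <- w                       {0,1,2,3,4,5,6,7}

Answer: 22 steps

y: 24,24,24,24,24,24,24,24
w: 24,24,24,24,24,24,24,24
x: 24,24,24,24,24,24,24,24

steps = 22; useful = 160; efficiency = 160/176 = 10/11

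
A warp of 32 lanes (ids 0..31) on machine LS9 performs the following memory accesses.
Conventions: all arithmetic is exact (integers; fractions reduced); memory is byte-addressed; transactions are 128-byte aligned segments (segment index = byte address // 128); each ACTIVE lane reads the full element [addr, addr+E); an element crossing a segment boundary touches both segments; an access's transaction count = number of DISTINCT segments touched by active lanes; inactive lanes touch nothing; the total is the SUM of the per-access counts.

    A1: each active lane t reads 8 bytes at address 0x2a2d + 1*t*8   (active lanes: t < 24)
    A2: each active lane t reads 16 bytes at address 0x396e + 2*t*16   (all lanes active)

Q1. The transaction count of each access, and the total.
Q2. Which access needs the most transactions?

A1: 2 transactions
A2: 9 transactions

Answer: 2,9; total 11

Answer: A2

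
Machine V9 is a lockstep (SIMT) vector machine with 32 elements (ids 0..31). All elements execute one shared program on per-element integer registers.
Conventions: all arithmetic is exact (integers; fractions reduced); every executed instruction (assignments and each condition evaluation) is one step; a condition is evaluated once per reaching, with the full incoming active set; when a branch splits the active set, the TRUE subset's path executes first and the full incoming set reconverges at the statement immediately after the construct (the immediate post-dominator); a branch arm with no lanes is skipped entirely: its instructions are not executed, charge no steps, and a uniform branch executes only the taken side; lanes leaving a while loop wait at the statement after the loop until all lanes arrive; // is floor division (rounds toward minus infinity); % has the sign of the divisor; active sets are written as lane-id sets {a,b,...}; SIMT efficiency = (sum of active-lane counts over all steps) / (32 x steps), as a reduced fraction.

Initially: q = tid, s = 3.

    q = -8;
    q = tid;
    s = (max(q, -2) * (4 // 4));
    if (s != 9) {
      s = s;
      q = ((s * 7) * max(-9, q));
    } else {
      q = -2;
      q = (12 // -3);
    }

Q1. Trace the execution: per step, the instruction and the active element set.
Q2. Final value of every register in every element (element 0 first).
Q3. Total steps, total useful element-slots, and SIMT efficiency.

step 0: q <- -8                      {0,1,2,3,4,5,6,7,8,9,10,11,12,13,14,15,16,17,18,19,20,21,22,23,24,25,26,27,28,29,30,31}
step 1: q <- tid                     {0,1,2,3,4,5,6,7,8,9,10,11,12,13,14,15,16,17,18,19,20,21,22,23,24,25,26,27,28,29,30,31}
step 2: s <- (max(q, -2) * (4 // 4)) {0,1,2,3,4,5,6,7,8,9,10,11,12,13,14,15,16,17,18,19,20,21,22,23,24,25,26,27,28,29,30,31}
step 3: eval (s != 9)                {0,1,2,3,4,5,6,7,8,9,10,11,12,13,14,15,16,17,18,19,20,21,22,23,24,25,26,27,28,29,30,31}
step 4: s <- s                       {0,1,2,3,4,5,6,7,8,10,11,12,13,14,15,16,17,18,19,20,21,22,23,24,25,26,27,28,29,30,31}
step 5: q <- ((s * 7) * max(-9, q))  {0,1,2,3,4,5,6,7,8,10,11,12,13,14,15,16,17,18,19,20,21,22,23,24,25,26,27,28,29,30,31}
step 6: q <- -2                      {9}
step 7: q <- (12 // -3)              {9}

Answer: 8 steps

q: 0,7,28,63,112,175,252,343,448,-4,700,847,1008,1183,1372,1575,1792,2023,2268,2527,2800,3087,3388,3703,4032,4375,4732,5103,5488,5887,6300,6727
s: 0,1,2,3,4,5,6,7,8,9,10,11,12,13,14,15,16,17,18,19,20,21,22,23,24,25,26,27,28,29,30,31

steps = 8; useful = 192; efficiency = 192/256 = 3/4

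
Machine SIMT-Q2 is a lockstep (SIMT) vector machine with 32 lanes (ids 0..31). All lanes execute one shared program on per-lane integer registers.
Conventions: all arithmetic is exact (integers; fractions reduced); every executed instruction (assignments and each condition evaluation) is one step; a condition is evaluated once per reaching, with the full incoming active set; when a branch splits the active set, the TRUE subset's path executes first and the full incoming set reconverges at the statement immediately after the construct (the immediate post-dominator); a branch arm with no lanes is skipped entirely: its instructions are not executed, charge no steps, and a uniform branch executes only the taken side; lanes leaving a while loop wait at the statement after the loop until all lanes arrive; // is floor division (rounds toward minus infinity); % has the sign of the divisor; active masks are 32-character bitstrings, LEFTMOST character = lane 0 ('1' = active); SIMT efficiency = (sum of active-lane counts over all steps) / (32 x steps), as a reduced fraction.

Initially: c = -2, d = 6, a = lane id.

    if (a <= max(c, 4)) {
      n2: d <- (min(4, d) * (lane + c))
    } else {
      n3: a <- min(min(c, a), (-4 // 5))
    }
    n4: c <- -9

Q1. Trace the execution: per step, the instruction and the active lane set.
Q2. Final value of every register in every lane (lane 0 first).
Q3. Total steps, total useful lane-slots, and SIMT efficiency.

step 0: eval (a <= max(c, 4))        11111111111111111111111111111111
step 1: d <- (min(4, d) * (lane + c)) 11111000000000000000000000000000
step 2: a <- min(min(c, a), (-4 // 5)) 00000111111111111111111111111111
step 3: c <- -9                      11111111111111111111111111111111

Answer: 4 steps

c: -9,-9,-9,-9,-9,-9,-9,-9,-9,-9,-9,-9,-9,-9,-9,-9,-9,-9,-9,-9,-9,-9,-9,-9,-9,-9,-9,-9,-9,-9,-9,-9
d: -8,-4,0,4,8,6,6,6,6,6,6,6,6,6,6,6,6,6,6,6,6,6,6,6,6,6,6,6,6,6,6,6
a: 0,1,2,3,4,-2,-2,-2,-2,-2,-2,-2,-2,-2,-2,-2,-2,-2,-2,-2,-2,-2,-2,-2,-2,-2,-2,-2,-2,-2,-2,-2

steps = 4; useful = 96; efficiency = 96/128 = 3/4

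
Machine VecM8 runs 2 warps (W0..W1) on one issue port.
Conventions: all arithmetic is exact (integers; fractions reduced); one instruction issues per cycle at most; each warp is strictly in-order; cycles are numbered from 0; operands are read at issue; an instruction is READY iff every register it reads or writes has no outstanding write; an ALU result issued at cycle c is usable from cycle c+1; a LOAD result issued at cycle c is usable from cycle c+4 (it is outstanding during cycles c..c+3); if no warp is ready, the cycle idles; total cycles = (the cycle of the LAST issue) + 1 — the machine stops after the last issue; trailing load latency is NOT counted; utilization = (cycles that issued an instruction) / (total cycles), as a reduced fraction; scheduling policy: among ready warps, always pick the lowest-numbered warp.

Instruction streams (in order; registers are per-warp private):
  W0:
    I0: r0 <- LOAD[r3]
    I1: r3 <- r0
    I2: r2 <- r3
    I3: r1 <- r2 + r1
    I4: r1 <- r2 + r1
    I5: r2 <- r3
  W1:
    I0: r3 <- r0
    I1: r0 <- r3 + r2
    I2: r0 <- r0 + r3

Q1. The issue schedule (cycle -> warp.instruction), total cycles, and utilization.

cycle 0: W0.I0
cycle 1: W1.I0
cycle 2: W1.I1
cycle 3: W1.I2
cycle 4: W0.I1
cycle 5: W0.I2
cycle 6: W0.I3
cycle 7: W0.I4
cycle 8: W0.I5

Answer: 9 cycles, utilization 1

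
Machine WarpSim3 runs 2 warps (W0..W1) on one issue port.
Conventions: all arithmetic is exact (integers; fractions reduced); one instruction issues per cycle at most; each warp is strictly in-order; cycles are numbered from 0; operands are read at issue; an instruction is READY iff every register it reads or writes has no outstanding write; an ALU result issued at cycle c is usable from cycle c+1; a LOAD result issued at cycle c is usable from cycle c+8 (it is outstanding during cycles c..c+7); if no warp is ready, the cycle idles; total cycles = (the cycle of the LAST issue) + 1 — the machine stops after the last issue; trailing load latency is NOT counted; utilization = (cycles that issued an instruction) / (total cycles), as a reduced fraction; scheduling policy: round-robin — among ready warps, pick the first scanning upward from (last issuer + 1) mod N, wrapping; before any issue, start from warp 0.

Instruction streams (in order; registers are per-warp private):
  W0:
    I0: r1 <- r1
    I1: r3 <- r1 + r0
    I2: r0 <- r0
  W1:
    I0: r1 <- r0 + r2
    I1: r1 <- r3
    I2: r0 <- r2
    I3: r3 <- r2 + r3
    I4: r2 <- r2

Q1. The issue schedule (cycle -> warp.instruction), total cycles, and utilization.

cycle 0: W0.I0
cycle 1: W1.I0
cycle 2: W0.I1
cycle 3: W1.I1
cycle 4: W0.I2
cycle 5: W1.I2
cycle 6: W1.I3
cycle 7: W1.I4

Answer: 8 cycles, utilization 1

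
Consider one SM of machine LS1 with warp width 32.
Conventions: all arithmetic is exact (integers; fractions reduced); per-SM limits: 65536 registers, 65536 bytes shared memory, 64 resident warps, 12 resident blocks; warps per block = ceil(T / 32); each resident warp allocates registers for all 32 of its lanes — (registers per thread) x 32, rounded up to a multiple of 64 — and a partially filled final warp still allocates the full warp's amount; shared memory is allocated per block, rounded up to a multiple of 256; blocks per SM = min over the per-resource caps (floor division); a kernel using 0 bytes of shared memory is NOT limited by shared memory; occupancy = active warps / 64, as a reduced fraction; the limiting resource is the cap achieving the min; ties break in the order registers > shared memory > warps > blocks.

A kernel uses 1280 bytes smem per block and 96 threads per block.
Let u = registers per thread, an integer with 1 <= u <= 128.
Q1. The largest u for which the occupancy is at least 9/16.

Answer: u = 56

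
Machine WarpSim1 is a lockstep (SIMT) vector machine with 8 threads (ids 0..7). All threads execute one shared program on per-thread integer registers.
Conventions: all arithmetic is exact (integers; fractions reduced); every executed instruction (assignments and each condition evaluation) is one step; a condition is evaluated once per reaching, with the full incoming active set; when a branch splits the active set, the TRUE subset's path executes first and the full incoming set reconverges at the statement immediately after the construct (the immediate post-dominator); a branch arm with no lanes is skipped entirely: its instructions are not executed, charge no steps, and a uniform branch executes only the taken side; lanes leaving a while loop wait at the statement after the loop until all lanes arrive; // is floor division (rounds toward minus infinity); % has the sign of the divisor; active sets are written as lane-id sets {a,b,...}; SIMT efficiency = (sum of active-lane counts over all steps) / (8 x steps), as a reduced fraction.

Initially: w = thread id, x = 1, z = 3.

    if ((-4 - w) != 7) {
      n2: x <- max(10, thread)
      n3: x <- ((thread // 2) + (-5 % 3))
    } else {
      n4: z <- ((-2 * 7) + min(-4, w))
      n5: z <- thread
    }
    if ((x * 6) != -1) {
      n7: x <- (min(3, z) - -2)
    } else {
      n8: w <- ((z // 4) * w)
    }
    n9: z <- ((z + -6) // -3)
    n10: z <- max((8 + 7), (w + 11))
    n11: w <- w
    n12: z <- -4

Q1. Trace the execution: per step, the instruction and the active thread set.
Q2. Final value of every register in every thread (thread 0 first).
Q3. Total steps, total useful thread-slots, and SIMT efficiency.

step 0: eval ((-4 - w) != 7)         {0,1,2,3,4,5,6,7}
step 1: x <- max(10, thread)         {0,1,2,3,4,5,6,7}
step 2: x <- ((thread // 2) + (-5 % 3)) {0,1,2,3,4,5,6,7}
step 3: eval ((x * 6) != -1)         {0,1,2,3,4,5,6,7}
step 4: x <- (min(3, z) - -2)        {0,1,2,3,4,5,6,7}
step 5: z <- ((z + -6) // -3)        {0,1,2,3,4,5,6,7}
step 6: z <- max((8 + 7), (w + 11))  {0,1,2,3,4,5,6,7}
step 7: w <- w                       {0,1,2,3,4,5,6,7}
step 8: z <- -4                      {0,1,2,3,4,5,6,7}

Answer: 9 steps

w: 0,1,2,3,4,5,6,7
x: 5,5,5,5,5,5,5,5
z: -4,-4,-4,-4,-4,-4,-4,-4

steps = 9; useful = 72; efficiency = 72/72 = 1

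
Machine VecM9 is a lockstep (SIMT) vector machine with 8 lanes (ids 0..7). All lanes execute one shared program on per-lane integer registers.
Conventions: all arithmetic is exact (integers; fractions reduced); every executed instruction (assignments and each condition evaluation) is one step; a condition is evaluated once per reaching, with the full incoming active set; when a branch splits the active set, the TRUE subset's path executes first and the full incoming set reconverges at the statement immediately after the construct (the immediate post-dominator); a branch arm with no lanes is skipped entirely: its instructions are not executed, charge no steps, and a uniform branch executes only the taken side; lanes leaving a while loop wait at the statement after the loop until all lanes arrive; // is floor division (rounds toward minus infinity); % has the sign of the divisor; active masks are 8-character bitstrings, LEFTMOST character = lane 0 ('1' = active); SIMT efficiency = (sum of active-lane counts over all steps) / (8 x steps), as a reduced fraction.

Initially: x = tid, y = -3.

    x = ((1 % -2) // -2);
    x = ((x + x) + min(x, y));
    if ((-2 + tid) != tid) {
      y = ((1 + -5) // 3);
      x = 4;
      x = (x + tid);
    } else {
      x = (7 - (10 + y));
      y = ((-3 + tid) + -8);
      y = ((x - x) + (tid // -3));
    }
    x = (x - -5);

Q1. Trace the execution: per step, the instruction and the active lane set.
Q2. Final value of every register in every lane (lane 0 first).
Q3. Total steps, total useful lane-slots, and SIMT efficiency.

step 0: x <- ((1 % -2) // -2)        11111111
step 1: x <- ((x + x) + min(x, y))   11111111
step 2: eval ((-2 + tid) != tid)     11111111
step 3: y <- ((1 + -5) // 3)         11111111
step 4: x <- 4                       11111111
step 5: x <- (x + tid)               11111111
step 6: x <- (x - -5)                11111111

Answer: 7 steps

x: 9,10,11,12,13,14,15,16
y: -2,-2,-2,-2,-2,-2,-2,-2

steps = 7; useful = 56; efficiency = 56/56 = 1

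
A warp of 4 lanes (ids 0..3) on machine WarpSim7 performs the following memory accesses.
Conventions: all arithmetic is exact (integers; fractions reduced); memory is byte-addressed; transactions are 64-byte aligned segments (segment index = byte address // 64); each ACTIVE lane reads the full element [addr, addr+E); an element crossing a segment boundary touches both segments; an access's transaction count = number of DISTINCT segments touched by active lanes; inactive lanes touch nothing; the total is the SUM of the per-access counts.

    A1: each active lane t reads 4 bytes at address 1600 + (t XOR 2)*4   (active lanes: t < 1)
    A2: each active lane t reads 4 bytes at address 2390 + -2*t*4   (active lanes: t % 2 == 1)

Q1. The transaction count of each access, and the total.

A1: 1 transaction
A2: 2 transactions

Answer: 1,2; total 3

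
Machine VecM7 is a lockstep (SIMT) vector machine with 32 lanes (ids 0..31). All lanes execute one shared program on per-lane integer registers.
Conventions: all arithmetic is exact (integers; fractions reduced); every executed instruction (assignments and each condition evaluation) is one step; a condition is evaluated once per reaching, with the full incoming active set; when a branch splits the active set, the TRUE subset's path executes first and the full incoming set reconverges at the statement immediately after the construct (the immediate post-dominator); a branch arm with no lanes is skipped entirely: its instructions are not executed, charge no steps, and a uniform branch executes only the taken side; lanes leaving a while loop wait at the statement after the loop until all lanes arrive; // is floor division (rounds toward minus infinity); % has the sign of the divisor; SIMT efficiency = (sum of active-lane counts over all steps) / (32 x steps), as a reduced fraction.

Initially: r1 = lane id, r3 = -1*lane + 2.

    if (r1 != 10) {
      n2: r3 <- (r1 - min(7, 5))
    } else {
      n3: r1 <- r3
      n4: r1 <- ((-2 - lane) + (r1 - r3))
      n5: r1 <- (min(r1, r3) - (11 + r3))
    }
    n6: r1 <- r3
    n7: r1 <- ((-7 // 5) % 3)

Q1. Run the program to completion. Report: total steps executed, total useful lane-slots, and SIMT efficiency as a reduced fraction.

Answer: 7 steps, 130 useful, 65/112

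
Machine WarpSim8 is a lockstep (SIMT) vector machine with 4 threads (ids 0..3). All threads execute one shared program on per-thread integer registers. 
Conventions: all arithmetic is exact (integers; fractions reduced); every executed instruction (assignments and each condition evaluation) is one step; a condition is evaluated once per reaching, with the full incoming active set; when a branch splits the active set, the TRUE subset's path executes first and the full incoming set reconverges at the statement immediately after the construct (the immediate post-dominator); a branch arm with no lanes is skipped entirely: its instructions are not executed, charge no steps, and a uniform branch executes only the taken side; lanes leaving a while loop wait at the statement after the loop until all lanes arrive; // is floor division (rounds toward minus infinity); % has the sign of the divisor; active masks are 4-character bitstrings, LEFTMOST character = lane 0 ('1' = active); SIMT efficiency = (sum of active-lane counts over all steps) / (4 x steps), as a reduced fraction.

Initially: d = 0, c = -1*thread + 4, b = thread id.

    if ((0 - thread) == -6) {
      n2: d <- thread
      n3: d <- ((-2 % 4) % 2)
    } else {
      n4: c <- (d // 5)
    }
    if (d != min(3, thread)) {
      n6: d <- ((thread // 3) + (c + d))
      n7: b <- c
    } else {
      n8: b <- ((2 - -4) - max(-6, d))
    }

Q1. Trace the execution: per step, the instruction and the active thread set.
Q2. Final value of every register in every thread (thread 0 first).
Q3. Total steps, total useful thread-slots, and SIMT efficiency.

step 0: eval ((0 - thread) == -6)    1111
step 1: c <- (d // 5)                1111
step 2: eval (d != min(3, thread))   1111
step 3: d <- ((thread // 3) + (c + d)) 0111
step 4: b <- c                       0111
step 5: b <- ((2 - -4) - max(-6, d)) 1000

Answer: 6 steps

d: 0,0,0,1
c: 0,0,0,0
b: 6,0,0,0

steps = 6; useful = 19; efficiency = 19/24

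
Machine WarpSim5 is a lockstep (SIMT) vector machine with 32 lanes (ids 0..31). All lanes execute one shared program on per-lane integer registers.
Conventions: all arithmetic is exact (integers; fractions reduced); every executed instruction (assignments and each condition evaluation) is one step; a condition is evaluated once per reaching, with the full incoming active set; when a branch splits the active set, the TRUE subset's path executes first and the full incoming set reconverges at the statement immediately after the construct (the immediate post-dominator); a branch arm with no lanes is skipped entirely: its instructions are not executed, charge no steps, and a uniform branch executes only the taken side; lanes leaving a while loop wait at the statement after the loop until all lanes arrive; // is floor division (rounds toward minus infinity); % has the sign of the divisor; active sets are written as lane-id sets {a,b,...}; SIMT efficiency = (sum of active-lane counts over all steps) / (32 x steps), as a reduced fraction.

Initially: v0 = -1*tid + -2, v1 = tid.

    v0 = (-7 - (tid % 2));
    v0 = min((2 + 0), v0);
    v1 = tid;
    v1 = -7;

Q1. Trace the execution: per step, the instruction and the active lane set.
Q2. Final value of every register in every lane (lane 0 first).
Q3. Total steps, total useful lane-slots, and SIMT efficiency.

step 0: v0 <- (-7 - (tid % 2))       {0,1,2,3,4,5,6,7,8,9,10,11,12,13,14,15,16,17,18,19,20,21,22,23,24,25,26,27,28,29,30,31}
step 1: v0 <- min((2 + 0), v0)       {0,1,2,3,4,5,6,7,8,9,10,11,12,13,14,15,16,17,18,19,20,21,22,23,24,25,26,27,28,29,30,31}
step 2: v1 <- tid                    {0,1,2,3,4,5,6,7,8,9,10,11,12,13,14,15,16,17,18,19,20,21,22,23,24,25,26,27,28,29,30,31}
step 3: v1 <- -7                     {0,1,2,3,4,5,6,7,8,9,10,11,12,13,14,15,16,17,18,19,20,21,22,23,24,25,26,27,28,29,30,31}

Answer: 4 steps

v0: -7,-8,-7,-8,-7,-8,-7,-8,-7,-8,-7,-8,-7,-8,-7,-8,-7,-8,-7,-8,-7,-8,-7,-8,-7,-8,-7,-8,-7,-8,-7,-8
v1: -7,-7,-7,-7,-7,-7,-7,-7,-7,-7,-7,-7,-7,-7,-7,-7,-7,-7,-7,-7,-7,-7,-7,-7,-7,-7,-7,-7,-7,-7,-7,-7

steps = 4; useful = 128; efficiency = 128/128 = 1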